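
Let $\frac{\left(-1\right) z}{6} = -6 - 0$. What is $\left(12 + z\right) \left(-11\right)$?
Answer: $-528$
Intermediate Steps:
$z = 36$ ($z = - 6 \left(-6 - 0\right) = - 6 \left(-6 + 0\right) = \left(-6\right) \left(-6\right) = 36$)
$\left(12 + z\right) \left(-11\right) = \left(12 + 36\right) \left(-11\right) = 48 \left(-11\right) = -528$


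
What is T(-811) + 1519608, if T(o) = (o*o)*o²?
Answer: 432598433449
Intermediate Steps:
T(o) = o⁴ (T(o) = o²*o² = o⁴)
T(-811) + 1519608 = (-811)⁴ + 1519608 = 432596913841 + 1519608 = 432598433449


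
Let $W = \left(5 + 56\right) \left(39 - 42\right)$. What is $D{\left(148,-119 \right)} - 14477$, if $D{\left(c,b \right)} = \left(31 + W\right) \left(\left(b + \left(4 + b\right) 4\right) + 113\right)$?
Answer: $56355$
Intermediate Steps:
$W = -183$ ($W = 61 \left(-3\right) = -183$)
$D{\left(c,b \right)} = -19608 - 760 b$ ($D{\left(c,b \right)} = \left(31 - 183\right) \left(\left(b + \left(4 + b\right) 4\right) + 113\right) = - 152 \left(\left(b + \left(16 + 4 b\right)\right) + 113\right) = - 152 \left(\left(16 + 5 b\right) + 113\right) = - 152 \left(129 + 5 b\right) = -19608 - 760 b$)
$D{\left(148,-119 \right)} - 14477 = \left(-19608 - -90440\right) - 14477 = \left(-19608 + 90440\right) - 14477 = 70832 - 14477 = 56355$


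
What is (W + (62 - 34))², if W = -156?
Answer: 16384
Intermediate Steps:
(W + (62 - 34))² = (-156 + (62 - 34))² = (-156 + 28)² = (-128)² = 16384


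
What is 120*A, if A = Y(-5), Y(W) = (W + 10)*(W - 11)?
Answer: -9600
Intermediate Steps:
Y(W) = (-11 + W)*(10 + W) (Y(W) = (10 + W)*(-11 + W) = (-11 + W)*(10 + W))
A = -80 (A = -110 + (-5)² - 1*(-5) = -110 + 25 + 5 = -80)
120*A = 120*(-80) = -9600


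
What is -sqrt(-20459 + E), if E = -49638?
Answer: -I*sqrt(70097) ≈ -264.76*I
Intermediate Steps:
-sqrt(-20459 + E) = -sqrt(-20459 - 49638) = -sqrt(-70097) = -I*sqrt(70097)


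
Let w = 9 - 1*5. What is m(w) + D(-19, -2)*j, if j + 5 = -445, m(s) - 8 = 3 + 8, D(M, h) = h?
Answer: 919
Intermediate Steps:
w = 4 (w = 9 - 5 = 4)
m(s) = 19 (m(s) = 8 + (3 + 8) = 8 + 11 = 19)
j = -450 (j = -5 - 445 = -450)
m(w) + D(-19, -2)*j = 19 - 2*(-450) = 19 + 900 = 919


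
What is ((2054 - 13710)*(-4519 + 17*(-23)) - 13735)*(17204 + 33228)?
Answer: 2885579091200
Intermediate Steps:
((2054 - 13710)*(-4519 + 17*(-23)) - 13735)*(17204 + 33228) = (-11656*(-4519 - 391) - 13735)*50432 = (-11656*(-4910) - 13735)*50432 = (57230960 - 13735)*50432 = 57217225*50432 = 2885579091200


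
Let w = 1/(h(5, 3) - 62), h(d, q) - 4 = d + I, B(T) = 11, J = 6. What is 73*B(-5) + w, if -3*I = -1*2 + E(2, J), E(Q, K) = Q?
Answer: 42558/53 ≈ 802.98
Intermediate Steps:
I = 0 (I = -(-1*2 + 2)/3 = -(-2 + 2)/3 = -⅓*0 = 0)
h(d, q) = 4 + d (h(d, q) = 4 + (d + 0) = 4 + d)
w = -1/53 (w = 1/((4 + 5) - 62) = 1/(9 - 62) = 1/(-53) = -1/53 ≈ -0.018868)
73*B(-5) + w = 73*11 - 1/53 = 803 - 1/53 = 42558/53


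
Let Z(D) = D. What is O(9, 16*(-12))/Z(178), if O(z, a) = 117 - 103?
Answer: 7/89 ≈ 0.078652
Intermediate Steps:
O(z, a) = 14
O(9, 16*(-12))/Z(178) = 14/178 = 14*(1/178) = 7/89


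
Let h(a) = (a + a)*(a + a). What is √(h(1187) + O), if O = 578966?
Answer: 3*√690538 ≈ 2493.0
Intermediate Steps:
h(a) = 4*a² (h(a) = (2*a)*(2*a) = 4*a²)
√(h(1187) + O) = √(4*1187² + 578966) = √(4*1408969 + 578966) = √(5635876 + 578966) = √6214842 = 3*√690538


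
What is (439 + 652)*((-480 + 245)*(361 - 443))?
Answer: 21023570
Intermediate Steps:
(439 + 652)*((-480 + 245)*(361 - 443)) = 1091*(-235*(-82)) = 1091*19270 = 21023570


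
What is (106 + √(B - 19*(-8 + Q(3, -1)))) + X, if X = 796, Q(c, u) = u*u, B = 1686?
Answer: 902 + √1819 ≈ 944.65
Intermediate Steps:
Q(c, u) = u²
(106 + √(B - 19*(-8 + Q(3, -1)))) + X = (106 + √(1686 - 19*(-8 + (-1)²))) + 796 = (106 + √(1686 - 19*(-8 + 1))) + 796 = (106 + √(1686 - 19*(-7))) + 796 = (106 + √(1686 + 133)) + 796 = (106 + √1819) + 796 = 902 + √1819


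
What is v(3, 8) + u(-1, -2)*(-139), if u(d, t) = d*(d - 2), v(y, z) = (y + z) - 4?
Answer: -410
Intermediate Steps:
v(y, z) = -4 + y + z
u(d, t) = d*(-2 + d)
v(3, 8) + u(-1, -2)*(-139) = (-4 + 3 + 8) - (-2 - 1)*(-139) = 7 - 1*(-3)*(-139) = 7 + 3*(-139) = 7 - 417 = -410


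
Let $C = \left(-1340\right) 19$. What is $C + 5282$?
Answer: $-20178$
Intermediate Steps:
$C = -25460$
$C + 5282 = -25460 + 5282 = -20178$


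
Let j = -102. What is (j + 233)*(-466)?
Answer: -61046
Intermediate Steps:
(j + 233)*(-466) = (-102 + 233)*(-466) = 131*(-466) = -61046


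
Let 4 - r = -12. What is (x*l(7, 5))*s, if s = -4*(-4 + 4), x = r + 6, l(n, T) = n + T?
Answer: 0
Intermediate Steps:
r = 16 (r = 4 - 1*(-12) = 4 + 12 = 16)
l(n, T) = T + n
x = 22 (x = 16 + 6 = 22)
s = 0 (s = -4*0 = 0)
(x*l(7, 5))*s = (22*(5 + 7))*0 = (22*12)*0 = 264*0 = 0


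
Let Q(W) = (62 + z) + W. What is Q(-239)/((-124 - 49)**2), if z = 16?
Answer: -161/29929 ≈ -0.0053794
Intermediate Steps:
Q(W) = 78 + W (Q(W) = (62 + 16) + W = 78 + W)
Q(-239)/((-124 - 49)**2) = (78 - 239)/((-124 - 49)**2) = -161/((-173)**2) = -161/29929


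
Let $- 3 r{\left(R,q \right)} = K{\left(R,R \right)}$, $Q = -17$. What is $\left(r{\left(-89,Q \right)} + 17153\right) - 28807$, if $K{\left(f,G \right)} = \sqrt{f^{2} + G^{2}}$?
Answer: $-11654 - \frac{89 \sqrt{2}}{3} \approx -11696.0$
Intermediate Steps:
$K{\left(f,G \right)} = \sqrt{G^{2} + f^{2}}$
$r{\left(R,q \right)} = - \frac{\sqrt{2} \sqrt{R^{2}}}{3}$ ($r{\left(R,q \right)} = - \frac{\sqrt{R^{2} + R^{2}}}{3} = - \frac{\sqrt{2 R^{2}}}{3} = - \frac{\sqrt{2} \sqrt{R^{2}}}{3}$)
$\left(r{\left(-89,Q \right)} + 17153\right) - 28807 = \left(- \frac{\sqrt{2} \sqrt{\left(-89\right)^{2}}}{3} + 17153\right) - 28807 = \left(- \frac{\sqrt{2} \sqrt{7921}}{3} + 17153\right) - 28807 = \left(\left(- \frac{1}{3}\right) \sqrt{2} \cdot 89 + 17153\right) - 28807 = \left(- \frac{89 \sqrt{2}}{3} + 17153\right) - 28807 = \left(17153 - \frac{89 \sqrt{2}}{3}\right) - 28807 = -11654 - \frac{89 \sqrt{2}}{3}$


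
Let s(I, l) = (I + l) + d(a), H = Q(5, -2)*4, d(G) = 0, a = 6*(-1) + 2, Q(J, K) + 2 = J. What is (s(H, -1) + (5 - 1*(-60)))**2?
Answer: 5776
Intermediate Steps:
Q(J, K) = -2 + J
a = -4 (a = -6 + 2 = -4)
H = 12 (H = (-2 + 5)*4 = 3*4 = 12)
s(I, l) = I + l (s(I, l) = (I + l) + 0 = I + l)
(s(H, -1) + (5 - 1*(-60)))**2 = ((12 - 1) + (5 - 1*(-60)))**2 = (11 + (5 + 60))**2 = (11 + 65)**2 = 76**2 = 5776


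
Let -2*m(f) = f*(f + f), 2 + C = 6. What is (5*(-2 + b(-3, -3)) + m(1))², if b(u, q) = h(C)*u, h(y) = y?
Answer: 5041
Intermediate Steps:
C = 4 (C = -2 + 6 = 4)
b(u, q) = 4*u
m(f) = -f² (m(f) = -f*(f + f)/2 = -f*2*f/2 = -f²)
(5*(-2 + b(-3, -3)) + m(1))² = (5*(-2 + 4*(-3)) - 1*1²)² = (5*(-2 - 12) - 1*1)² = (5*(-14) - 1)² = (-70 - 1)² = (-71)² = 5041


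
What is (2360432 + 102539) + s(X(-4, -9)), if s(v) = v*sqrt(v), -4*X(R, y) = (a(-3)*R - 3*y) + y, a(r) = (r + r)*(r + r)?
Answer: 2462971 + 189*sqrt(14)/4 ≈ 2.4631e+6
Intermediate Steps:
a(r) = 4*r**2 (a(r) = (2*r)*(2*r) = 4*r**2)
X(R, y) = y/2 - 9*R (X(R, y) = -(((4*(-3)**2)*R - 3*y) + y)/4 = -(((4*9)*R - 3*y) + y)/4 = -((36*R - 3*y) + y)/4 = -((-3*y + 36*R) + y)/4 = -(-2*y + 36*R)/4 = y/2 - 9*R)
s(v) = v**(3/2)
(2360432 + 102539) + s(X(-4, -9)) = (2360432 + 102539) + ((1/2)*(-9) - 9*(-4))**(3/2) = 2462971 + (-9/2 + 36)**(3/2) = 2462971 + (63/2)**(3/2) = 2462971 + 189*sqrt(14)/4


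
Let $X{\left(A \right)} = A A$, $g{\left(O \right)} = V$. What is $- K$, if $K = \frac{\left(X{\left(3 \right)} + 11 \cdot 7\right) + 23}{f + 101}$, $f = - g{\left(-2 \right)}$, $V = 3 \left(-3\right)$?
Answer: $- \frac{109}{110} \approx -0.99091$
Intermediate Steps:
$V = -9$
$g{\left(O \right)} = -9$
$X{\left(A \right)} = A^{2}$
$f = 9$ ($f = \left(-1\right) \left(-9\right) = 9$)
$K = \frac{109}{110}$ ($K = \frac{\left(3^{2} + 11 \cdot 7\right) + 23}{9 + 101} = \frac{\left(9 + 77\right) + 23}{110} = \left(86 + 23\right) \frac{1}{110} = 109 \cdot \frac{1}{110} = \frac{109}{110} \approx 0.99091$)
$- K = \left(-1\right) \frac{109}{110} = - \frac{109}{110}$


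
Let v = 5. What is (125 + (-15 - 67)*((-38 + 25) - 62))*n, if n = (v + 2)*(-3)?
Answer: -131775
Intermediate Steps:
n = -21 (n = (5 + 2)*(-3) = 7*(-3) = -21)
(125 + (-15 - 67)*((-38 + 25) - 62))*n = (125 + (-15 - 67)*((-38 + 25) - 62))*(-21) = (125 - 82*(-13 - 62))*(-21) = (125 - 82*(-75))*(-21) = (125 + 6150)*(-21) = 6275*(-21) = -131775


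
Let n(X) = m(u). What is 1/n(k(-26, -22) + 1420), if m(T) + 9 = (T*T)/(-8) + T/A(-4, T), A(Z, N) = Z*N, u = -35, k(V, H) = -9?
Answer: -8/1299 ≈ -0.0061586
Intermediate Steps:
A(Z, N) = N*Z
m(T) = -37/4 - T²/8 (m(T) = -9 + ((T*T)/(-8) + T/((T*(-4)))) = -9 + (T²*(-⅛) + T/((-4*T))) = -9 + (-T²/8 + T*(-1/(4*T))) = -9 + (-T²/8 - ¼) = -9 + (-¼ - T²/8) = -37/4 - T²/8)
n(X) = -1299/8 (n(X) = -37/4 - ⅛*(-35)² = -37/4 - ⅛*1225 = -37/4 - 1225/8 = -1299/8)
1/n(k(-26, -22) + 1420) = 1/(-1299/8) = -8/1299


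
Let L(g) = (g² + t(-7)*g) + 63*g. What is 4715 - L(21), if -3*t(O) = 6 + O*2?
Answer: 2895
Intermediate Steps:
t(O) = -2 - 2*O/3 (t(O) = -(6 + O*2)/3 = -(6 + 2*O)/3 = -2 - 2*O/3)
L(g) = g² + 197*g/3 (L(g) = (g² + (-2 - ⅔*(-7))*g) + 63*g = (g² + (-2 + 14/3)*g) + 63*g = (g² + 8*g/3) + 63*g = g² + 197*g/3)
4715 - L(21) = 4715 - 21*(197 + 3*21)/3 = 4715 - 21*(197 + 63)/3 = 4715 - 21*260/3 = 4715 - 1*1820 = 4715 - 1820 = 2895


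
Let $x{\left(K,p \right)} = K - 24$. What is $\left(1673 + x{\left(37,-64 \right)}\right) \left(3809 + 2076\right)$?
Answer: $9922110$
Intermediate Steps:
$x{\left(K,p \right)} = -24 + K$ ($x{\left(K,p \right)} = K - 24 = -24 + K$)
$\left(1673 + x{\left(37,-64 \right)}\right) \left(3809 + 2076\right) = \left(1673 + \left(-24 + 37\right)\right) \left(3809 + 2076\right) = \left(1673 + 13\right) 5885 = 1686 \cdot 5885 = 9922110$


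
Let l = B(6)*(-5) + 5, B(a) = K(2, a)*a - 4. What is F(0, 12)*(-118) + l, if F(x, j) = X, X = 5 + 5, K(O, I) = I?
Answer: -1335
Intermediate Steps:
X = 10
B(a) = -4 + a**2 (B(a) = a*a - 4 = a**2 - 4 = -4 + a**2)
F(x, j) = 10
l = -155 (l = (-4 + 6**2)*(-5) + 5 = (-4 + 36)*(-5) + 5 = 32*(-5) + 5 = -160 + 5 = -155)
F(0, 12)*(-118) + l = 10*(-118) - 155 = -1180 - 155 = -1335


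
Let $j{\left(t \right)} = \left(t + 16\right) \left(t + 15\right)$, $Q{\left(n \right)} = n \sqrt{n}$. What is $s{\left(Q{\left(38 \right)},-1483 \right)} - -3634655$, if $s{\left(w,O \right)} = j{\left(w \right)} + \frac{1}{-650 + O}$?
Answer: $\frac{7870273010}{2133} + 1178 \sqrt{38} \approx 3.697 \cdot 10^{6}$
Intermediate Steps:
$Q{\left(n \right)} = n^{\frac{3}{2}}$
$j{\left(t \right)} = \left(15 + t\right) \left(16 + t\right)$ ($j{\left(t \right)} = \left(16 + t\right) \left(15 + t\right) = \left(15 + t\right) \left(16 + t\right)$)
$s{\left(w,O \right)} = 240 + w^{2} + \frac{1}{-650 + O} + 31 w$ ($s{\left(w,O \right)} = \left(240 + w^{2} + 31 w\right) + \frac{1}{-650 + O} = 240 + w^{2} + \frac{1}{-650 + O} + 31 w$)
$s{\left(Q{\left(38 \right)},-1483 \right)} - -3634655 = \frac{-155999 - 20150 \cdot 38^{\frac{3}{2}} - 650 \left(38^{\frac{3}{2}}\right)^{2} - 1483 \left(240 + \left(38^{\frac{3}{2}}\right)^{2} + 31 \cdot 38^{\frac{3}{2}}\right)}{-650 - 1483} - -3634655 = \frac{-155999 - 20150 \cdot 38 \sqrt{38} - 650 \left(38 \sqrt{38}\right)^{2} - 1483 \left(240 + \left(38 \sqrt{38}\right)^{2} + 31 \cdot 38 \sqrt{38}\right)}{-2133} + 3634655 = - \frac{-155999 - 765700 \sqrt{38} - 35666800 - 1483 \left(240 + 54872 + 1178 \sqrt{38}\right)}{2133} + 3634655 = - \frac{-155999 - 765700 \sqrt{38} - 35666800 - 1483 \left(55112 + 1178 \sqrt{38}\right)}{2133} + 3634655 = - \frac{-155999 - 765700 \sqrt{38} - 35666800 - \left(81731096 + 1746974 \sqrt{38}\right)}{2133} + 3634655 = - \frac{-117553895 - 2512674 \sqrt{38}}{2133} + 3634655 = \left(\frac{117553895}{2133} + 1178 \sqrt{38}\right) + 3634655 = \frac{7870273010}{2133} + 1178 \sqrt{38}$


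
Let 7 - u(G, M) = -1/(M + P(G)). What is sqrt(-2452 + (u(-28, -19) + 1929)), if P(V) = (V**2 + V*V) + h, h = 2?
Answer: I*sqrt(1241288565)/1551 ≈ 22.716*I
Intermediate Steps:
P(V) = 2 + 2*V**2 (P(V) = (V**2 + V*V) + 2 = (V**2 + V**2) + 2 = 2*V**2 + 2 = 2 + 2*V**2)
u(G, M) = 7 + 1/(2 + M + 2*G**2) (u(G, M) = 7 - (-1)/(M + (2 + 2*G**2)) = 7 - (-1)/(2 + M + 2*G**2) = 7 + 1/(2 + M + 2*G**2))
sqrt(-2452 + (u(-28, -19) + 1929)) = sqrt(-2452 + ((15 + 7*(-19) + 14*(-28)**2)/(2 - 19 + 2*(-28)**2) + 1929)) = sqrt(-2452 + ((15 - 133 + 14*784)/(2 - 19 + 2*784) + 1929)) = sqrt(-2452 + ((15 - 133 + 10976)/(2 - 19 + 1568) + 1929)) = sqrt(-2452 + (10858/1551 + 1929)) = sqrt(-2452 + 3002737/1551) = sqrt(-800315/1551) = I*sqrt(1241288565)/1551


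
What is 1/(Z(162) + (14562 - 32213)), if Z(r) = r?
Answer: -1/17489 ≈ -5.7179e-5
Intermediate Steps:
1/(Z(162) + (14562 - 32213)) = 1/(162 + (14562 - 32213)) = 1/(162 - 17651) = 1/(-17489) = -1/17489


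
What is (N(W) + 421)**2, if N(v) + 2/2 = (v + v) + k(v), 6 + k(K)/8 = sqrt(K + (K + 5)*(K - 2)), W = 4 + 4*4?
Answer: 199824 + 6592*sqrt(470) ≈ 3.4274e+5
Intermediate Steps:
W = 20 (W = 4 + 16 = 20)
k(K) = -48 + 8*sqrt(K + (-2 + K)*(5 + K)) (k(K) = -48 + 8*sqrt(K + (K + 5)*(K - 2)) = -48 + 8*sqrt(K + (5 + K)*(-2 + K)) = -48 + 8*sqrt(K + (-2 + K)*(5 + K)))
N(v) = -49 + 2*v + 8*sqrt(-10 + v**2 + 4*v) (N(v) = -1 + ((v + v) + (-48 + 8*sqrt(-10 + v**2 + 4*v))) = -1 + (2*v + (-48 + 8*sqrt(-10 + v**2 + 4*v))) = -1 + (-48 + 2*v + 8*sqrt(-10 + v**2 + 4*v)) = -49 + 2*v + 8*sqrt(-10 + v**2 + 4*v))
(N(W) + 421)**2 = ((-49 + 2*20 + 8*sqrt(-10 + 20**2 + 4*20)) + 421)**2 = ((-49 + 40 + 8*sqrt(-10 + 400 + 80)) + 421)**2 = ((-49 + 40 + 8*sqrt(470)) + 421)**2 = ((-9 + 8*sqrt(470)) + 421)**2 = (412 + 8*sqrt(470))**2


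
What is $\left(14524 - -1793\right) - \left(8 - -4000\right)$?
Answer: $12309$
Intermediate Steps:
$\left(14524 - -1793\right) - \left(8 - -4000\right) = \left(14524 + 1793\right) - \left(8 + 4000\right) = 16317 - 4008 = 12309$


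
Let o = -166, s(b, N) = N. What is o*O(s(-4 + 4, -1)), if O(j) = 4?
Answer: -664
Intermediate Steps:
o*O(s(-4 + 4, -1)) = -166*4 = -664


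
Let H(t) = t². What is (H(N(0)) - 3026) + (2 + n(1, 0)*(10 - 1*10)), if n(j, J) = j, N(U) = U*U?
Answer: -3024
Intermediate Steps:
N(U) = U²
(H(N(0)) - 3026) + (2 + n(1, 0)*(10 - 1*10)) = ((0²)² - 3026) + (2 + 1*(10 - 1*10)) = (0² - 3026) + (2 + 1*(10 - 10)) = (0 - 3026) + (2 + 1*0) = -3026 + (2 + 0) = -3026 + 2 = -3024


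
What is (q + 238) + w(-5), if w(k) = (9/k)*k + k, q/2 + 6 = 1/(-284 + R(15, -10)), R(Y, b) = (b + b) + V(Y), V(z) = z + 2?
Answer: 66008/287 ≈ 229.99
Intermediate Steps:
V(z) = 2 + z
R(Y, b) = 2 + Y + 2*b (R(Y, b) = (b + b) + (2 + Y) = 2*b + (2 + Y) = 2 + Y + 2*b)
q = -3446/287 (q = -12 + 2/(-284 + (2 + 15 + 2*(-10))) = -12 + 2/(-284 + (2 + 15 - 20)) = -12 + 2/(-284 - 3) = -12 + 2/(-287) = -12 + 2*(-1/287) = -12 - 2/287 = -3446/287 ≈ -12.007)
w(k) = 9 + k
(q + 238) + w(-5) = (-3446/287 + 238) + (9 - 5) = 64860/287 + 4 = 66008/287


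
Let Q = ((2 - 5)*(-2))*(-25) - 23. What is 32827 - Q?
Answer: 33000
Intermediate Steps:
Q = -173 (Q = -3*(-2)*(-25) - 23 = 6*(-25) - 23 = -150 - 23 = -173)
32827 - Q = 32827 - 1*(-173) = 32827 + 173 = 33000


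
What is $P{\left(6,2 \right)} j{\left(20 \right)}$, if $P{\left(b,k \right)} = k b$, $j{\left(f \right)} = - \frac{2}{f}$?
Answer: $- \frac{6}{5} \approx -1.2$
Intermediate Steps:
$P{\left(b,k \right)} = b k$
$P{\left(6,2 \right)} j{\left(20 \right)} = 6 \cdot 2 \left(- \frac{2}{20}\right) = 12 \left(\left(-2\right) \frac{1}{20}\right) = 12 \left(- \frac{1}{10}\right) = - \frac{6}{5}$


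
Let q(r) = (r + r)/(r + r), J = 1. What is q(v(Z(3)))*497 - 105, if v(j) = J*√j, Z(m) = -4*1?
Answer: 392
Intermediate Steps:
Z(m) = -4
v(j) = √j (v(j) = 1*√j = √j)
q(r) = 1 (q(r) = (2*r)/((2*r)) = (2*r)*(1/(2*r)) = 1)
q(v(Z(3)))*497 - 105 = 1*497 - 105 = 497 - 105 = 392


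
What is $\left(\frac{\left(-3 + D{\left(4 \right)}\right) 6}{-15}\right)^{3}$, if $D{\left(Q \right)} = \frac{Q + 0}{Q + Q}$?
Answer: $1$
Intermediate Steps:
$D{\left(Q \right)} = \frac{1}{2}$ ($D{\left(Q \right)} = \frac{Q}{2 Q} = Q \frac{1}{2 Q} = \frac{1}{2}$)
$\left(\frac{\left(-3 + D{\left(4 \right)}\right) 6}{-15}\right)^{3} = \left(\frac{\left(-3 + \frac{1}{2}\right) 6}{-15}\right)^{3} = \left(\left(- \frac{5}{2}\right) 6 \left(- \frac{1}{15}\right)\right)^{3} = \left(\left(-15\right) \left(- \frac{1}{15}\right)\right)^{3} = 1^{3} = 1$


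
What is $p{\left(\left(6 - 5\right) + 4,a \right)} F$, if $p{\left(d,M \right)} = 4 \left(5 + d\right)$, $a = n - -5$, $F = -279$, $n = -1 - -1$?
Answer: $-11160$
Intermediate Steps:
$n = 0$ ($n = -1 + 1 = 0$)
$a = 5$ ($a = 0 - -5 = 0 + 5 = 5$)
$p{\left(d,M \right)} = 20 + 4 d$
$p{\left(\left(6 - 5\right) + 4,a \right)} F = \left(20 + 4 \left(\left(6 - 5\right) + 4\right)\right) \left(-279\right) = \left(20 + 4 \left(1 + 4\right)\right) \left(-279\right) = \left(20 + 4 \cdot 5\right) \left(-279\right) = \left(20 + 20\right) \left(-279\right) = 40 \left(-279\right) = -11160$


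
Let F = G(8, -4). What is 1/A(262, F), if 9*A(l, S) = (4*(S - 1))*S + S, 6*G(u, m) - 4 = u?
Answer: 9/10 ≈ 0.90000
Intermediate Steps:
G(u, m) = ⅔ + u/6
F = 2 (F = ⅔ + (⅙)*8 = ⅔ + 4/3 = 2)
A(l, S) = S/9 + S*(-4 + 4*S)/9 (A(l, S) = ((4*(S - 1))*S + S)/9 = ((4*(-1 + S))*S + S)/9 = ((-4 + 4*S)*S + S)/9 = (S*(-4 + 4*S) + S)/9 = (S + S*(-4 + 4*S))/9 = S/9 + S*(-4 + 4*S)/9)
1/A(262, F) = 1/((⅑)*2*(-3 + 4*2)) = 1/((⅑)*2*(-3 + 8)) = 1/((⅑)*2*5) = 1/(10/9) = 9/10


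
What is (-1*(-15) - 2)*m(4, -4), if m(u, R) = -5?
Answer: -65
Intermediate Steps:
(-1*(-15) - 2)*m(4, -4) = (-1*(-15) - 2)*(-5) = (15 - 2)*(-5) = 13*(-5) = -65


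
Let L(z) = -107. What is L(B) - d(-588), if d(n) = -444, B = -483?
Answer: 337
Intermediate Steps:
L(B) - d(-588) = -107 - 1*(-444) = -107 + 444 = 337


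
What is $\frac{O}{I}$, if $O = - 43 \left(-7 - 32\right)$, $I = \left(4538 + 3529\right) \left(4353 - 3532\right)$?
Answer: $\frac{559}{2207669} \approx 0.00025321$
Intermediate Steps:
$I = 6623007$ ($I = 8067 \cdot 821 = 6623007$)
$O = 1677$ ($O = \left(-43\right) \left(-39\right) = 1677$)
$\frac{O}{I} = \frac{1677}{6623007} = 1677 \cdot \frac{1}{6623007} = \frac{559}{2207669}$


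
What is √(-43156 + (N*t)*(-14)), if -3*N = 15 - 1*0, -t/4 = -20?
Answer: 2*I*√9389 ≈ 193.79*I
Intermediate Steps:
t = 80 (t = -4*(-20) = 80)
N = -5 (N = -(15 - 1*0)/3 = -(15 + 0)/3 = -⅓*15 = -5)
√(-43156 + (N*t)*(-14)) = √(-43156 - 5*80*(-14)) = √(-43156 - 400*(-14)) = √(-43156 + 5600) = √(-37556) = 2*I*√9389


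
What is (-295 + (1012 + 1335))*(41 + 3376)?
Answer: 7011684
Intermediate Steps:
(-295 + (1012 + 1335))*(41 + 3376) = (-295 + 2347)*3417 = 2052*3417 = 7011684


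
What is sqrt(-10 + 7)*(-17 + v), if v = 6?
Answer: -11*I*sqrt(3) ≈ -19.053*I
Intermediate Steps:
sqrt(-10 + 7)*(-17 + v) = sqrt(-10 + 7)*(-17 + 6) = sqrt(-3)*(-11) = (I*sqrt(3))*(-11) = -11*I*sqrt(3)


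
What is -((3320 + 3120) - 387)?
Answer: -6053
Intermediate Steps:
-((3320 + 3120) - 387) = -(6440 - 387) = -1*6053 = -6053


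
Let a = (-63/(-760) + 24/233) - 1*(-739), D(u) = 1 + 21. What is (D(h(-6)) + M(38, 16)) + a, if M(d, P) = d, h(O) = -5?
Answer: 141519839/177080 ≈ 799.19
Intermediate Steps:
D(u) = 22
a = 130895039/177080 (a = (-63*(-1/760) + 24*(1/233)) + 739 = (63/760 + 24/233) + 739 = 32919/177080 + 739 = 130895039/177080 ≈ 739.19)
(D(h(-6)) + M(38, 16)) + a = (22 + 38) + 130895039/177080 = 60 + 130895039/177080 = 141519839/177080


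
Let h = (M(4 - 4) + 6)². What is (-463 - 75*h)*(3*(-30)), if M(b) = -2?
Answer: 149670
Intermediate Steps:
h = 16 (h = (-2 + 6)² = 4² = 16)
(-463 - 75*h)*(3*(-30)) = (-463 - 75*16)*(3*(-30)) = (-463 - 1200)*(-90) = -1663*(-90) = 149670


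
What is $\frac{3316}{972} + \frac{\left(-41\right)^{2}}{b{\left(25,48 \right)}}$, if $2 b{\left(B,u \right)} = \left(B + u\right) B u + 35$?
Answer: $\frac{73466381}{21295305} \approx 3.4499$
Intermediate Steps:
$b{\left(B,u \right)} = \frac{35}{2} + \frac{B u \left(B + u\right)}{2}$ ($b{\left(B,u \right)} = \frac{\left(B + u\right) B u + 35}{2} = \frac{B \left(B + u\right) u + 35}{2} = \frac{B u \left(B + u\right) + 35}{2} = \frac{35 + B u \left(B + u\right)}{2} = \frac{35}{2} + \frac{B u \left(B + u\right)}{2}$)
$\frac{3316}{972} + \frac{\left(-41\right)^{2}}{b{\left(25,48 \right)}} = \frac{3316}{972} + \frac{\left(-41\right)^{2}}{\frac{35}{2} + \frac{1}{2} \cdot 25 \cdot 48^{2} + \frac{1}{2} \cdot 48 \cdot 25^{2}} = 3316 \cdot \frac{1}{972} + \frac{1681}{\frac{35}{2} + \frac{1}{2} \cdot 25 \cdot 2304 + \frac{1}{2} \cdot 48 \cdot 625} = \frac{829}{243} + \frac{1681}{\frac{35}{2} + 28800 + 15000} = \frac{829}{243} + \frac{1681}{\frac{87635}{2}} = \frac{829}{243} + 1681 \cdot \frac{2}{87635} = \frac{829}{243} + \frac{3362}{87635} = \frac{73466381}{21295305}$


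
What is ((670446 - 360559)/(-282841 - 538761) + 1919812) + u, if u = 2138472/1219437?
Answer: 213716158812688957/111321319786 ≈ 1.9198e+6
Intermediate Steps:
u = 237608/135493 (u = 2138472*(1/1219437) = 237608/135493 ≈ 1.7537)
((670446 - 360559)/(-282841 - 538761) + 1919812) + u = ((670446 - 360559)/(-282841 - 538761) + 1919812) + 237608/135493 = (309887/(-821602) + 1919812) + 237608/135493 = (309887*(-1/821602) + 1919812) + 237608/135493 = (-309887/821602 + 1919812) + 237608/135493 = 1577321068937/821602 + 237608/135493 = 213716158812688957/111321319786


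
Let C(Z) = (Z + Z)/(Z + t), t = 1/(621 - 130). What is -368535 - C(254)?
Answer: -45962091953/124715 ≈ -3.6854e+5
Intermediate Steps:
t = 1/491 ≈ 0.0020367
C(Z) = 2*Z/(1/491 + Z) (C(Z) = (Z + Z)/(Z + 1/491) = (2*Z)/(1/491 + Z) = 2*Z/(1/491 + Z))
-368535 - C(254) = -368535 - 982*254/(1 + 491*254) = -368535 - 982*254/(1 + 124714) = -368535 - 982*254/124715 = -368535 - 1*249428/124715 = -368535 - 249428/124715 = -45962091953/124715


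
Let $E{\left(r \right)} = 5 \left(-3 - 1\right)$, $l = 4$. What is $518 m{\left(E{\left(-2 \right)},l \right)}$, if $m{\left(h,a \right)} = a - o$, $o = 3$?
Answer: $518$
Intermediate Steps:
$E{\left(r \right)} = -20$ ($E{\left(r \right)} = 5 \left(-4\right) = -20$)
$m{\left(h,a \right)} = -3 + a$ ($m{\left(h,a \right)} = a - 3 = -3 + a$)
$518 m{\left(E{\left(-2 \right)},l \right)} = 518 \left(-3 + 4\right) = 518 \cdot 1 = 518$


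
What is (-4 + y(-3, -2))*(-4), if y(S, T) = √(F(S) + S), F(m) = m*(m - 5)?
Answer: 16 - 4*√21 ≈ -2.3303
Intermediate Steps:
F(m) = m*(-5 + m)
y(S, T) = √(S + S*(-5 + S)) (y(S, T) = √(S*(-5 + S) + S) = √(S + S*(-5 + S)))
(-4 + y(-3, -2))*(-4) = (-4 + √(-3*(-4 - 3)))*(-4) = (-4 + √(-3*(-7)))*(-4) = (-4 + √21)*(-4) = 16 - 4*√21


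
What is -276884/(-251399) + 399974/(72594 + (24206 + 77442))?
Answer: 74398942777/21902132279 ≈ 3.3969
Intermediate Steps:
-276884/(-251399) + 399974/(72594 + (24206 + 77442)) = -276884*(-1/251399) + 399974/(72594 + 101648) = 276884/251399 + 399974/174242 = 276884/251399 + 399974*(1/174242) = 276884/251399 + 199987/87121 = 74398942777/21902132279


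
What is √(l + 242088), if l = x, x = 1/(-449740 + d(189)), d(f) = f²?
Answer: √41496723463395749/414019 ≈ 492.02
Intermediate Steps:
x = -1/414019 (x = 1/(-449740 + 189²) = 1/(-449740 + 35721) = 1/(-414019) = -1/414019 ≈ -2.4153e-6)
l = -1/414019 ≈ -2.4153e-6
√(l + 242088) = √(-1/414019 + 242088) = √(100229031671/414019) = √41496723463395749/414019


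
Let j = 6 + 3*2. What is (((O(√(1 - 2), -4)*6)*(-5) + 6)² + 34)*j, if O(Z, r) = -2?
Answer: 52680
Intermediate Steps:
j = 12 (j = 6 + 6 = 12)
(((O(√(1 - 2), -4)*6)*(-5) + 6)² + 34)*j = ((-2*6*(-5) + 6)² + 34)*12 = ((-12*(-5) + 6)² + 34)*12 = ((60 + 6)² + 34)*12 = (66² + 34)*12 = (4356 + 34)*12 = 4390*12 = 52680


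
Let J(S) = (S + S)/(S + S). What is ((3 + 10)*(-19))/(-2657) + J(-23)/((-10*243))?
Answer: 597553/6456510 ≈ 0.092551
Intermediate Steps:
J(S) = 1 (J(S) = (2*S)/((2*S)) = (2*S)*(1/(2*S)) = 1)
((3 + 10)*(-19))/(-2657) + J(-23)/((-10*243)) = ((3 + 10)*(-19))/(-2657) + 1/(-10*243) = (13*(-19))*(-1/2657) + 1/(-2430) = -247*(-1/2657) + 1*(-1/2430) = 247/2657 - 1/2430 = 597553/6456510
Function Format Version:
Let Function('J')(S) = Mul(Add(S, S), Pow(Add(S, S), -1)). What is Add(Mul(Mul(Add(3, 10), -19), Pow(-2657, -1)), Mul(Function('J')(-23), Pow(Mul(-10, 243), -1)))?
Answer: Rational(597553, 6456510) ≈ 0.092551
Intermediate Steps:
Function('J')(S) = 1 (Function('J')(S) = Mul(Mul(2, S), Pow(Mul(2, S), -1)) = Mul(Mul(2, S), Mul(Rational(1, 2), Pow(S, -1))) = 1)
Add(Mul(Mul(Add(3, 10), -19), Pow(-2657, -1)), Mul(Function('J')(-23), Pow(Mul(-10, 243), -1))) = Add(Mul(Mul(Add(3, 10), -19), Pow(-2657, -1)), Mul(1, Pow(Mul(-10, 243), -1))) = Add(Mul(Mul(13, -19), Rational(-1, 2657)), Mul(1, Pow(-2430, -1))) = Add(Mul(-247, Rational(-1, 2657)), Mul(1, Rational(-1, 2430))) = Add(Rational(247, 2657), Rational(-1, 2430)) = Rational(597553, 6456510)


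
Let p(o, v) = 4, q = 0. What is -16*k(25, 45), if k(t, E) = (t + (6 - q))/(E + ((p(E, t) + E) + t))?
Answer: -496/119 ≈ -4.1681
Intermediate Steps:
k(t, E) = (6 + t)/(4 + t + 2*E) (k(t, E) = (t + (6 - 1*0))/(E + ((4 + E) + t)) = (t + (6 + 0))/(E + (4 + E + t)) = (t + 6)/(4 + t + 2*E) = (6 + t)/(4 + t + 2*E))
-16*k(25, 45) = -16*(6 + 25)/(4 + 25 + 2*45) = -16*31/(4 + 25 + 90) = -16*31/119 = -496/119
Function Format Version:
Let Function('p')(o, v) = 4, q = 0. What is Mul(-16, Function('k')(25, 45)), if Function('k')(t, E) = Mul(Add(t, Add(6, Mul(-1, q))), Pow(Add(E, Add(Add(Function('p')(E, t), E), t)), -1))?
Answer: Rational(-496, 119) ≈ -4.1681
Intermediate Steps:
Function('k')(t, E) = Mul(Pow(Add(4, t, Mul(2, E)), -1), Add(6, t)) (Function('k')(t, E) = Mul(Add(t, Add(6, Mul(-1, 0))), Pow(Add(E, Add(Add(4, E), t)), -1)) = Mul(Add(t, Add(6, 0)), Pow(Add(E, Add(4, E, t)), -1)) = Mul(Add(t, 6), Pow(Add(4, t, Mul(2, E)), -1)) = Mul(Add(6, t), Pow(Add(4, t, Mul(2, E)), -1)) = Mul(Pow(Add(4, t, Mul(2, E)), -1), Add(6, t)))
Mul(-16, Function('k')(25, 45)) = Mul(-16, Mul(Pow(Add(4, 25, Mul(2, 45)), -1), Add(6, 25))) = Mul(-16, Mul(Pow(Add(4, 25, 90), -1), 31)) = Mul(-16, Mul(Pow(119, -1), 31)) = Mul(-16, Mul(Rational(1, 119), 31)) = Mul(-16, Rational(31, 119)) = Rational(-496, 119)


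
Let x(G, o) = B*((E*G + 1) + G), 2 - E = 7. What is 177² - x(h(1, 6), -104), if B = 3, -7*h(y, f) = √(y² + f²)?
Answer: 31326 - 12*√37/7 ≈ 31316.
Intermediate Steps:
E = -5 (E = 2 - 1*7 = 2 - 7 = -5)
h(y, f) = -√(f² + y²)/7 (h(y, f) = -√(y² + f²)/7 = -√(f² + y²)/7)
x(G, o) = 3 - 12*G (x(G, o) = 3*((-5*G + 1) + G) = 3*((1 - 5*G) + G) = 3*(1 - 4*G) = 3 - 12*G)
177² - x(h(1, 6), -104) = 177² - (3 - (-12)*√(6² + 1²)/7) = 31329 - (3 - (-12)*√(36 + 1)/7) = 31329 - (3 - (-12)*√37/7) = 31329 - (3 + 12*√37/7) = 31329 + (-3 - 12*√37/7) = 31326 - 12*√37/7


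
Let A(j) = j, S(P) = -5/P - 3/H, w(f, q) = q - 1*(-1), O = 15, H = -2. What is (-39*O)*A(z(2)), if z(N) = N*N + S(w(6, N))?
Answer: -4485/2 ≈ -2242.5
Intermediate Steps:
w(f, q) = 1 + q (w(f, q) = q + 1 = 1 + q)
S(P) = 3/2 - 5/P (S(P) = -5/P - 3/(-2) = -5/P - 3*(-½) = -5/P + 3/2 = 3/2 - 5/P)
z(N) = 3/2 + N² - 5/(1 + N) (z(N) = N*N + (3/2 - 5/(1 + N)) = N² + (3/2 - 5/(1 + N)) = 3/2 + N² - 5/(1 + N))
(-39*O)*A(z(2)) = (-39*15)*((-10 + (1 + 2)*(3 + 2*2²))/(2*(1 + 2))) = -585*(-10 + 3*(3 + 2*4))/(2*3) = -585*(-10 + 3*(3 + 8))/(2*3) = -585*(-10 + 3*11)/(2*3) = -585*(-10 + 33)/(2*3) = -585*23/(2*3) = -585*23/6 = -4485/2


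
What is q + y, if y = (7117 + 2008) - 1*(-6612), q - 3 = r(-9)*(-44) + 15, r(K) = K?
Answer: 16151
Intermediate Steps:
q = 414 (q = 3 + (-9*(-44) + 15) = 3 + (396 + 15) = 3 + 411 = 414)
y = 15737 (y = 9125 + 6612 = 15737)
q + y = 414 + 15737 = 16151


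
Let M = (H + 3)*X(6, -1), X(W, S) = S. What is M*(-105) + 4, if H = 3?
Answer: 634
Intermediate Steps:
M = -6 (M = (3 + 3)*(-1) = 6*(-1) = -6)
M*(-105) + 4 = -6*(-105) + 4 = 630 + 4 = 634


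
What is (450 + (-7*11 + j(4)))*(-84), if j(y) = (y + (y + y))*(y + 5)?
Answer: -40404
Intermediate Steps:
j(y) = 3*y*(5 + y) (j(y) = (y + 2*y)*(5 + y) = (3*y)*(5 + y) = 3*y*(5 + y))
(450 + (-7*11 + j(4)))*(-84) = (450 + (-7*11 + 3*4*(5 + 4)))*(-84) = (450 + (-77 + 3*4*9))*(-84) = (450 + (-77 + 108))*(-84) = (450 + 31)*(-84) = 481*(-84) = -40404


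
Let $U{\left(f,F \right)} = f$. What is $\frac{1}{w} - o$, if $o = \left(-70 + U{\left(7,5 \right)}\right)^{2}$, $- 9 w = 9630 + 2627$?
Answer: $- \frac{48648042}{12257} \approx -3969.0$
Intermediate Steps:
$w = - \frac{12257}{9}$ ($w = - \frac{9630 + 2627}{9} = \left(- \frac{1}{9}\right) 12257 = - \frac{12257}{9} \approx -1361.9$)
$o = 3969$ ($o = \left(-70 + 7\right)^{2} = \left(-63\right)^{2} = 3969$)
$\frac{1}{w} - o = \frac{1}{- \frac{12257}{9}} - 3969 = - \frac{9}{12257} - 3969 = - \frac{48648042}{12257}$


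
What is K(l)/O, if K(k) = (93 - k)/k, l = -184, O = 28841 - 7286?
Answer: -277/3966120 ≈ -6.9842e-5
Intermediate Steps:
O = 21555
K(k) = (93 - k)/k
K(l)/O = ((93 - 1*(-184))/(-184))/21555 = -(93 + 184)/184*(1/21555) = -1/184*277*(1/21555) = -277/184*1/21555 = -277/3966120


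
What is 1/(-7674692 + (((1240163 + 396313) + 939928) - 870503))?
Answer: -1/5968791 ≈ -1.6754e-7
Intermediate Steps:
1/(-7674692 + (((1240163 + 396313) + 939928) - 870503)) = 1/(-7674692 + ((1636476 + 939928) - 870503)) = 1/(-7674692 + (2576404 - 870503)) = 1/(-7674692 + 1705901) = 1/(-5968791) = -1/5968791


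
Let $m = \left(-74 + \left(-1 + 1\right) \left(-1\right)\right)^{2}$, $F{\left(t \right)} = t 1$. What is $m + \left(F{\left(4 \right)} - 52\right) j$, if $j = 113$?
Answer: $52$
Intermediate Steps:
$F{\left(t \right)} = t$
$m = 5476$ ($m = \left(-74 + 0 \left(-1\right)\right)^{2} = \left(-74 + 0\right)^{2} = \left(-74\right)^{2} = 5476$)
$m + \left(F{\left(4 \right)} - 52\right) j = 5476 + \left(4 - 52\right) 113 = 5476 - 5424 = 52$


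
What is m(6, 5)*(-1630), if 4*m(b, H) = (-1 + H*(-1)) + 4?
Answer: 815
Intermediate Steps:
m(b, H) = ¾ - H/4 (m(b, H) = ((-1 + H*(-1)) + 4)/4 = ((-1 - H) + 4)/4 = (3 - H)/4 = ¾ - H/4)
m(6, 5)*(-1630) = (¾ - ¼*5)*(-1630) = (¾ - 5/4)*(-1630) = -½*(-1630) = 815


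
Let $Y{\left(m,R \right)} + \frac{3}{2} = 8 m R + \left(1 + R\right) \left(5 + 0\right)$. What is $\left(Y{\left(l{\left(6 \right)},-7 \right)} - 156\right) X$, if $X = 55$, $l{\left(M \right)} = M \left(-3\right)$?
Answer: $\frac{90255}{2} \approx 45128.0$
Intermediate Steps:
$l{\left(M \right)} = - 3 M$
$Y{\left(m,R \right)} = \frac{7}{2} + 5 R + 8 R m$ ($Y{\left(m,R \right)} = - \frac{3}{2} + \left(8 m R + \left(1 + R\right) \left(5 + 0\right)\right) = - \frac{3}{2} + \left(8 R m + \left(1 + R\right) 5\right) = - \frac{3}{2} + \left(8 R m + \left(5 + 5 R\right)\right) = - \frac{3}{2} + \left(5 + 5 R + 8 R m\right) = \frac{7}{2} + 5 R + 8 R m$)
$\left(Y{\left(l{\left(6 \right)},-7 \right)} - 156\right) X = \left(\left(\frac{7}{2} + 5 \left(-7\right) + 8 \left(-7\right) \left(\left(-3\right) 6\right)\right) - 156\right) 55 = \left(\left(\frac{7}{2} - 35 + 8 \left(-7\right) \left(-18\right)\right) - 156\right) 55 = \left(\left(\frac{7}{2} - 35 + 1008\right) - 156\right) 55 = \left(\frac{1953}{2} - 156\right) 55 = \frac{1641}{2} \cdot 55 = \frac{90255}{2}$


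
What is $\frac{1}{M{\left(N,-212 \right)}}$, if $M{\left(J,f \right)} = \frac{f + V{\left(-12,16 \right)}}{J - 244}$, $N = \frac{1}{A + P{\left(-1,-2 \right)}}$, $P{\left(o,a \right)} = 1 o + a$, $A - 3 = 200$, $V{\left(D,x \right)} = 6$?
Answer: $\frac{48799}{41200} \approx 1.1844$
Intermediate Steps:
$A = 203$ ($A = 3 + 200 = 203$)
$P{\left(o,a \right)} = a + o$ ($P{\left(o,a \right)} = o + a = a + o$)
$N = \frac{1}{200}$ ($N = \frac{1}{203 - 3} = \frac{1}{200} \approx 0.005$)
$M{\left(J,f \right)} = \frac{6 + f}{-244 + J}$ ($M{\left(J,f \right)} = \frac{f + 6}{J - 244} = \frac{6 + f}{-244 + J}$)
$\frac{1}{M{\left(N,-212 \right)}} = \frac{1}{\frac{1}{-244 + \frac{1}{200}} \left(6 - 212\right)} = \frac{1}{\frac{1}{- \frac{48799}{200}} \left(-206\right)} = \frac{1}{\left(- \frac{200}{48799}\right) \left(-206\right)} = \frac{1}{\frac{41200}{48799}} = \frac{48799}{41200}$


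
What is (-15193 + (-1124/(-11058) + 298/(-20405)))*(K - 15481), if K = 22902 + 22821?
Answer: -51836389898084714/112819245 ≈ -4.5946e+8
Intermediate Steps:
K = 45723
(-15193 + (-1124/(-11058) + 298/(-20405)))*(K - 15481) = (-15193 + (-1124/(-11058) + 298/(-20405)))*(45723 - 15481) = (-15193 + (-1124*(-1/11058) + 298*(-1/20405)))*30242 = (-15193 + (562/5529 - 298/20405))*30242 = (-15193 + 9819968/112819245)*30242 = -1714052969317/112819245*30242 = -51836389898084714/112819245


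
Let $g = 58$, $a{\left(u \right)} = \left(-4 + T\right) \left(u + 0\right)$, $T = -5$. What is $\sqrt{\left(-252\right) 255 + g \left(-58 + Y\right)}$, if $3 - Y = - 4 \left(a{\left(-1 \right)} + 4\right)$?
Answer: $i \sqrt{64434} \approx 253.84 i$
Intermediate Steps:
$a{\left(u \right)} = - 9 u$ ($a{\left(u \right)} = \left(-4 - 5\right) \left(u + 0\right) = - 9 u$)
$Y = 55$ ($Y = 3 - - 4 \left(\left(-9\right) \left(-1\right) + 4\right) = 3 - - 4 \left(9 + 4\right) = 3 - \left(-4\right) 13 = 3 - -52 = 3 + 52 = 55$)
$\sqrt{\left(-252\right) 255 + g \left(-58 + Y\right)} = \sqrt{\left(-252\right) 255 + 58 \left(-58 + 55\right)} = \sqrt{-64260 + 58 \left(-3\right)} = \sqrt{-64260 - 174} = \sqrt{-64434} = i \sqrt{64434}$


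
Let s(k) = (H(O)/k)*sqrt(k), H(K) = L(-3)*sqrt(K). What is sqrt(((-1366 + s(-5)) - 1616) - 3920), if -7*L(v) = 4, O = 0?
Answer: I*sqrt(6902) ≈ 83.078*I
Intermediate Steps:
L(v) = -4/7 (L(v) = -1/7*4 = -4/7)
H(K) = -4*sqrt(K)/7
s(k) = 0 (s(k) = ((-4*sqrt(0)/7)/k)*sqrt(k) = ((-4/7*0)/k)*sqrt(k) = (0/k)*sqrt(k) = 0*sqrt(k) = 0)
sqrt(((-1366 + s(-5)) - 1616) - 3920) = sqrt(((-1366 + 0) - 1616) - 3920) = sqrt((-1366 - 1616) - 3920) = sqrt(-2982 - 3920) = sqrt(-6902) = I*sqrt(6902)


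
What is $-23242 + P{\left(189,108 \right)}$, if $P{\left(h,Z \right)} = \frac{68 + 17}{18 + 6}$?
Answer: $- \frac{557723}{24} \approx -23238.0$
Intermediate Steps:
$P{\left(h,Z \right)} = \frac{85}{24}$
$-23242 + P{\left(189,108 \right)} = -23242 + \frac{85}{24} = - \frac{557723}{24}$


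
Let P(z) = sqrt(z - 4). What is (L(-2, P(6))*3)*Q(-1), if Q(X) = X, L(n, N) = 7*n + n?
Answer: 48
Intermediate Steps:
P(z) = sqrt(-4 + z)
L(n, N) = 8*n
(L(-2, P(6))*3)*Q(-1) = ((8*(-2))*3)*(-1) = -16*3*(-1) = -48*(-1) = 48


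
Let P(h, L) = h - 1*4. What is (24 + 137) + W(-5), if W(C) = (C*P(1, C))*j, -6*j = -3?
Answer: 337/2 ≈ 168.50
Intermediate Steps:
P(h, L) = -4 + h (P(h, L) = h - 4 = -4 + h)
j = ½ (j = -⅙*(-3) = ½ ≈ 0.50000)
W(C) = -3*C/2 (W(C) = (C*(-4 + 1))*(½) = (C*(-3))*(½) = -3*C*(½) = -3*C/2)
(24 + 137) + W(-5) = (24 + 137) - 3/2*(-5) = 161 + 15/2 = 337/2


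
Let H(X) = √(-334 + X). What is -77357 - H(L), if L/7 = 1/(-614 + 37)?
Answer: -77357 - 5*I*√4448093/577 ≈ -77357.0 - 18.276*I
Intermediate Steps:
L = -7/577 (L = 7/(-614 + 37) = 7/(-577) = 7*(-1/577) = -7/577 ≈ -0.012132)
-77357 - H(L) = -77357 - √(-334 - 7/577) = -77357 - √(-192725/577) = -77357 - 5*I*√4448093/577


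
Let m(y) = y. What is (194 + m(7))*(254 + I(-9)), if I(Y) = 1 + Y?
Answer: 49446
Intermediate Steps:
(194 + m(7))*(254 + I(-9)) = (194 + 7)*(254 + (1 - 9)) = 201*(254 - 8) = 201*246 = 49446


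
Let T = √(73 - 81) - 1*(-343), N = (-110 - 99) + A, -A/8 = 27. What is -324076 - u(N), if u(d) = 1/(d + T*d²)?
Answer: (-117072455000*√2 + 20077788300201*I)/(850*(-72887*I + 425*√2)) ≈ -3.2408e+5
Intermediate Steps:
A = -216 (A = -8*27 = -216)
N = -425 (N = (-110 - 99) - 216 = -209 - 216 = -425)
T = 343 + 2*I*√2 (T = √(-8) + 343 = 2*I*√2 + 343 = 343 + 2*I*√2 ≈ 343.0 + 2.8284*I)
u(d) = 1/(d + d²*(343 + 2*I*√2)) (u(d) = 1/(d + (343 + 2*I*√2)*d²) = 1/(d + d²*(343 + 2*I*√2)))
-324076 - u(N) = -324076 - 1/((-425)*(1 - 425*(343 + 2*I*√2))) = -324076 - (-1)/(425*(1 + (-145775 - 850*I*√2))) = -324076 - (-1)/(425*(-145774 - 850*I*√2)) = -324076 + 1/(425*(-145774 - 850*I*√2))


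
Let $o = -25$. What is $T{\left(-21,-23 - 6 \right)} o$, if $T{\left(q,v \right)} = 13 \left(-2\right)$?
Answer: $650$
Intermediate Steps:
$T{\left(q,v \right)} = -26$
$T{\left(-21,-23 - 6 \right)} o = \left(-26\right) \left(-25\right) = 650$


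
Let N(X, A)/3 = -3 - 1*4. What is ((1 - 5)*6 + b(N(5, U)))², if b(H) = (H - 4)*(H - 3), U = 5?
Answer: 331776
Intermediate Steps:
N(X, A) = -21 (N(X, A) = 3*(-3 - 1*4) = 3*(-3 - 4) = 3*(-7) = -21)
b(H) = (-4 + H)*(-3 + H)
((1 - 5)*6 + b(N(5, U)))² = ((1 - 5)*6 + (12 + (-21)² - 7*(-21)))² = (-4*6 + (12 + 441 + 147))² = (-24 + 600)² = 576² = 331776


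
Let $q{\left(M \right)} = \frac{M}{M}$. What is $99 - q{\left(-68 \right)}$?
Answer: $98$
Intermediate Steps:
$q{\left(M \right)} = 1$
$99 - q{\left(-68 \right)} = 99 - 1 = 98$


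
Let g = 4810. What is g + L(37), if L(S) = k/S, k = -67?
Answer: 177903/37 ≈ 4808.2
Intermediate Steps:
L(S) = -67/S
g + L(37) = 4810 - 67/37 = 177903/37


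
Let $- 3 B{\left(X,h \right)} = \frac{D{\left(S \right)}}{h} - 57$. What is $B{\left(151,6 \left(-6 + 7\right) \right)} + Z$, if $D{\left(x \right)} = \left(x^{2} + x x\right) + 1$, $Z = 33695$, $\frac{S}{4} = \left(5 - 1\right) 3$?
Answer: $\frac{602243}{18} \approx 33458.0$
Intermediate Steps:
$S = 48$ ($S = 4 \left(5 - 1\right) 3 = 4 \cdot 4 \cdot 3 = 4 \cdot 12 = 48$)
$D{\left(x \right)} = 1 + 2 x^{2}$ ($D{\left(x \right)} = \left(x^{2} + x^{2}\right) + 1 = 2 x^{2} + 1 = 1 + 2 x^{2}$)
$B{\left(X,h \right)} = 19 - \frac{4609}{3 h}$ ($B{\left(X,h \right)} = - \frac{\frac{1 + 2 \cdot 48^{2}}{h} - 57}{3} = - \frac{\frac{1 + 2 \cdot 2304}{h} - 57}{3} = - \frac{\frac{1 + 4608}{h} - 57}{3} = - \frac{\frac{4609}{h} - 57}{3} = - \frac{-57 + \frac{4609}{h}}{3} = 19 - \frac{4609}{3 h}$)
$B{\left(151,6 \left(-6 + 7\right) \right)} + Z = \left(19 - \frac{4609}{3 \cdot 6 \left(-6 + 7\right)}\right) + 33695 = \left(19 - \frac{4609}{3 \cdot 6 \cdot 1}\right) + 33695 = \left(19 - \frac{4609}{3 \cdot 6}\right) + 33695 = \left(19 - \frac{4609}{18}\right) + 33695 = - \frac{4267}{18} + 33695 = \frac{602243}{18}$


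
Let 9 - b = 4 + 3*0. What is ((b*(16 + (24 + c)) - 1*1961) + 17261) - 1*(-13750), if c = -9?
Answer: 29205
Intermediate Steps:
b = 5 (b = 9 - (4 + 3*0) = 9 - (4 + 0) = 9 - 1*4 = 9 - 4 = 5)
((b*(16 + (24 + c)) - 1*1961) + 17261) - 1*(-13750) = ((5*(16 + (24 - 9)) - 1*1961) + 17261) - 1*(-13750) = ((5*(16 + 15) - 1961) + 17261) + 13750 = ((5*31 - 1961) + 17261) + 13750 = ((155 - 1961) + 17261) + 13750 = (-1806 + 17261) + 13750 = 15455 + 13750 = 29205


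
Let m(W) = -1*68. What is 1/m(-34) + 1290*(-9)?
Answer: -789481/68 ≈ -11610.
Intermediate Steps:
m(W) = -68
1/m(-34) + 1290*(-9) = 1/(-68) + 1290*(-9) = -1/68 - 11610 = -789481/68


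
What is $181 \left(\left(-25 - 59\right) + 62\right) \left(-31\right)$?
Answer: $123442$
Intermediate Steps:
$181 \left(\left(-25 - 59\right) + 62\right) \left(-31\right) = 181 \left(-84 + 62\right) \left(-31\right) = 181 \left(-22\right) \left(-31\right) = \left(-3982\right) \left(-31\right) = 123442$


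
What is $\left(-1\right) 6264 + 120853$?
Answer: $114589$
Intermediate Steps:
$\left(-1\right) 6264 + 120853 = -6264 + 120853 = 114589$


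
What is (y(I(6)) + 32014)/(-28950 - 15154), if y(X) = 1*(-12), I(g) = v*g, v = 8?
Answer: -16001/22052 ≈ -0.72560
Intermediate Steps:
I(g) = 8*g
y(X) = -12
(y(I(6)) + 32014)/(-28950 - 15154) = (-12 + 32014)/(-28950 - 15154) = 32002/(-44104) = 32002*(-1/44104) = -16001/22052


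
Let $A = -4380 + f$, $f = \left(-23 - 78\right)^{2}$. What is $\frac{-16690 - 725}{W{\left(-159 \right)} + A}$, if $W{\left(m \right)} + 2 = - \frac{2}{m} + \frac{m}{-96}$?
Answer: $- \frac{88607520}{29615563} \approx -2.9919$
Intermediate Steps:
$W{\left(m \right)} = -2 - \frac{2}{m} - \frac{m}{96}$ ($W{\left(m \right)} = -2 + \left(- \frac{2}{m} + \frac{m}{-96}\right) = -2 + \left(- \frac{2}{m} + m \left(- \frac{1}{96}\right)\right) = -2 - \left(\frac{2}{m} + \frac{m}{96}\right) = -2 - \frac{2}{m} - \frac{m}{96}$)
$f = 10201$ ($f = \left(-101\right)^{2} = 10201$)
$A = 5821$ ($A = -4380 + 10201 = 5821$)
$\frac{-16690 - 725}{W{\left(-159 \right)} + A} = \frac{-16690 - 725}{\left(-2 - \frac{2}{-159} - - \frac{53}{32}\right) + 5821} = - \frac{17415}{\left(-2 - - \frac{2}{159} + \frac{53}{32}\right) + 5821} = - \frac{17415}{\left(-2 + \frac{2}{159} + \frac{53}{32}\right) + 5821} = - \frac{17415}{- \frac{1685}{5088} + 5821} = - \frac{17415}{\frac{29615563}{5088}} = \left(-17415\right) \frac{5088}{29615563} = - \frac{88607520}{29615563}$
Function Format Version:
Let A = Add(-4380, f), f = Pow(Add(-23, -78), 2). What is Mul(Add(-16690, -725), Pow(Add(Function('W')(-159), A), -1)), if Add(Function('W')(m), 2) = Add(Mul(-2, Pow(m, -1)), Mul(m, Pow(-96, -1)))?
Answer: Rational(-88607520, 29615563) ≈ -2.9919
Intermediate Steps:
Function('W')(m) = Add(-2, Mul(-2, Pow(m, -1)), Mul(Rational(-1, 96), m)) (Function('W')(m) = Add(-2, Add(Mul(-2, Pow(m, -1)), Mul(m, Pow(-96, -1)))) = Add(-2, Add(Mul(-2, Pow(m, -1)), Mul(m, Rational(-1, 96)))) = Add(-2, Add(Mul(-2, Pow(m, -1)), Mul(Rational(-1, 96), m))) = Add(-2, Mul(-2, Pow(m, -1)), Mul(Rational(-1, 96), m)))
f = 10201 (f = Pow(-101, 2) = 10201)
A = 5821 (A = Add(-4380, 10201) = 5821)
Mul(Add(-16690, -725), Pow(Add(Function('W')(-159), A), -1)) = Mul(Add(-16690, -725), Pow(Add(Add(-2, Mul(-2, Pow(-159, -1)), Mul(Rational(-1, 96), -159)), 5821), -1)) = Mul(-17415, Pow(Add(Add(-2, Mul(-2, Rational(-1, 159)), Rational(53, 32)), 5821), -1)) = Mul(-17415, Pow(Add(Add(-2, Rational(2, 159), Rational(53, 32)), 5821), -1)) = Mul(-17415, Pow(Add(Rational(-1685, 5088), 5821), -1)) = Mul(-17415, Pow(Rational(29615563, 5088), -1)) = Mul(-17415, Rational(5088, 29615563)) = Rational(-88607520, 29615563)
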